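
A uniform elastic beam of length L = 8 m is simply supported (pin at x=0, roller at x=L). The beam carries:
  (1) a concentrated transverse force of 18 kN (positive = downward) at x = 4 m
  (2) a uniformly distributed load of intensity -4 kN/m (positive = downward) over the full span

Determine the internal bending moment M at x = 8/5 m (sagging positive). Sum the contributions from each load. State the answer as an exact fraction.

M(8/5) = -152/25 kN·m

Load 1 — point force P=18 kN at a=4 m (b=L-a=4):
  M_1 = Pbx/L  [x≤a] = 18·4·(8/5)/8 = 72/5 kN·m
Load 2 — uniform load w=-4 kN/m over full span:
  M_2 = wx(L-x)/2 = (-4)·(8/5)·(8-(8/5))/2 = -512/25 kN·m
Superposition: M = Σ M_i = -152/25 kN·m ≈ -6.080000 kN·m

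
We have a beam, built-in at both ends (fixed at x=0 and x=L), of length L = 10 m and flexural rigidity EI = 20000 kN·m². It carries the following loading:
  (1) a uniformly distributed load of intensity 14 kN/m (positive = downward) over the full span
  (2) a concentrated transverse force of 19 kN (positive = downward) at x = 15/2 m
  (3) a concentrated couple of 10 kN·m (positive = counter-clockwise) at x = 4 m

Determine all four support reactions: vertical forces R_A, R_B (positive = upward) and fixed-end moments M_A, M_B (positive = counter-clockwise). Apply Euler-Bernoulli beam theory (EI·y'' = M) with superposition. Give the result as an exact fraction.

R_A = 59527/800 kN, M_A = 60851/480 kN·m, R_B = 67673/800 kN, M_B = -67289/480 kN·m

Load 1 — uniform load w=14 kN/m over full span:
  R_A = wL/2 = 14·10/2 = 70 kN
  M_A = wL²/12 = 14·10²/12 = 350/3 kN·m
  R_B = wL/2 = 14·10/2 = 70 kN
  M_B = -wL²/12 = -14·10²/12 = -350/3 kN·m
Load 2 — point force P=19 kN at a=15/2 m (b=L-a=5/2):
  R_A = Pb²(3a+b)/L³ = 19·(5/2)²·(3·(15/2)+(5/2))/10³ = 95/32 kN
  M_A = Pab²/L² = 19·(15/2)·(5/2)²/10² = 285/32 kN·m
  R_B = Pa²(a+3b)/L³ = 19·(15/2)²·((15/2)+3·(5/2))/10³ = 513/32 kN
  M_B = -Pa²b/L² = -19·(15/2)²·(5/2)/10² = -855/32 kN·m
Load 3 — applied couple M₀=10 kN·m at a=4 m (b=L-a=6):
  R_A = 6M₀ab/L³ = 6·10·4·6/10³ = 36/25 kN
  M_A = M₀b(2a-b)/L² = 10·6·(2·4-6)/10² = 6/5 kN·m
  R_B = -6M₀ab/L³ = -6·10·4·6/10³ = -36/25 kN
  M_B = M₀a(2b-a)/L² = 10·4·(2·6-4)/10² = 16/5 kN·m
Superposition: R_A = 59527/800 kN, M_A = 60851/480 kN·m, R_B = 67673/800 kN, M_B = -67289/480 kN·m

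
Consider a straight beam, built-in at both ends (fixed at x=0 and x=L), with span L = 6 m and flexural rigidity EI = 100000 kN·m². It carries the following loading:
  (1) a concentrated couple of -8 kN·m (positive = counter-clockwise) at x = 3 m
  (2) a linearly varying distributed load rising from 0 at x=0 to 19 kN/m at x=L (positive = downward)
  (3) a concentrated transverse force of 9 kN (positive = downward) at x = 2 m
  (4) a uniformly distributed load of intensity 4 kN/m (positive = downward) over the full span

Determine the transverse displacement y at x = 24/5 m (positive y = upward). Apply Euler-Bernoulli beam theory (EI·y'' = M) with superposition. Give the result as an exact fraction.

Load 1 — applied couple M₀=-8 kN·m at a=3 m (b=L-a=3):
  y_1 = (R_Ax³/6 - M_Ax²/2 - M₀(x-a)²/2)/EI  [x>a] with R_A=-2, M_A=-2 = ((-2)·(24/5)³/6 - (-2)·(24/5)²/2 - (-8)·((24/5)-3)²/2)/100000 = -27/3125000 m
Load 2 — triangular load w₀=19 kN/m (0→w₀ over full span):
  y_2 = -w₀x²(L-x)²(x+2L)/(120LEI) = -19·(24/5)²·(6-(24/5))²·((24/5)+2·6)/(120·6·100000) = -7182/48828125 m
Load 3 — point force P=9 kN at a=2 m (b=L-a=4):
  y_3 = -Pa²(L-x)²(3bL-(3b+a)(L-x))/(6L³EI)  [x>a] = -9·2²·(6-(24/5))²·(3·4·6-(3·4+2)·(6-(24/5)))/(6·6³·100000) = -69/3125000 m
Load 4 — uniform load w=4 kN/m over full span:
  y_4 = -wx²(L-x)²/(24EI) = -4·(24/5)²·(6-(24/5))²/(24·100000) = -108/1953125 m
Superposition: y = Σ y_i = -11382/48828125 m ≈ -0.000233 m

y(24/5) = -11382/48828125 m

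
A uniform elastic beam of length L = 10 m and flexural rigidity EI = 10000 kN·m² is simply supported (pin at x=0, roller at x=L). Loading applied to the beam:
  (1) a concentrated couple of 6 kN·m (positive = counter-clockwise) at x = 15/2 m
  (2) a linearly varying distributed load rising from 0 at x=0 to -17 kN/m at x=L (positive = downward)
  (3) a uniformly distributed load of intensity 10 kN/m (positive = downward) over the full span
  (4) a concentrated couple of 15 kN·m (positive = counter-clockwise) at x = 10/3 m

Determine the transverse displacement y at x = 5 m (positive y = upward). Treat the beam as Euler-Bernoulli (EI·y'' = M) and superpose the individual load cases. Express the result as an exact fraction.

Load 1 — applied couple M₀=6 kN·m at a=15/2 m (b=L-a=5/2):
  y_1 = (M₀x³/(6L)+C₁x)/EI  [x≤a] with C₁=M₀(3b²-L²)/(6L)=-65/8 = (6·5³/(6·10)+(-65/8)·5)/10000 = -9/3200 m
Load 2 — triangular load w₀=-17 kN/m (0→w₀ over full span):
  y_2 = -w₀x(7L⁴-10L²x²+3x⁴)/(360LEI) = -(-17)·5·(7·10⁴-10·10²·5²+3·5⁴)/(360·10·10000) = 85/768 m
Load 3 — uniform load w=10 kN/m over full span:
  y_3 = -wx(L³-2Lx²+x³)/(24EI) = -10·5·(10³-2·10·5²+5³)/(24·10000) = -25/192 m
Load 4 — applied couple M₀=15 kN·m at a=10/3 m (b=L-a=20/3):
  y_4 = (M₀x³/(6L)-M₀(x-a)²/2+C₁x)/EI  [x>a] with C₁=M₀(3b²-L²)/(6L)=25/3 = (15·5³/(6·10)-15·(5-(10/3))²/2+(25/3)·5)/10000 = 1/192 m
Superposition: y = Σ y_i = -329/19200 m ≈ -0.017135 m

y(5) = -329/19200 m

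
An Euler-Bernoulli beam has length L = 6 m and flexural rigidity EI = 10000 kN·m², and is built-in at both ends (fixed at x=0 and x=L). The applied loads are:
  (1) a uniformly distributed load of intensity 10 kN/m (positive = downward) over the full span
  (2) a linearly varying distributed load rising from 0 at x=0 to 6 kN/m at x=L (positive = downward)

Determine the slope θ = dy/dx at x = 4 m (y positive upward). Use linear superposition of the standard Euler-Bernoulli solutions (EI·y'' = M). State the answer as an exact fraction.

θ(4) = 16/9375 rad

Load 1 — uniform load w=10 kN/m over full span:
  θ_1 = -wx(L-x)(L-2x)/(12EI) = -10·4·(6-4)·(6-2·4)/(12·10000) = 1/750 rad
Load 2 — triangular load w₀=6 kN/m (0→w₀ over full span):
  θ_2 = -w₀(2x(L-x)(L-2x)(x+2L)+x²(L-x)²)/(120LEI) = -6·(2·4·(6-4)·(6-2·4)·(4+2·6)+4²·(6-4)²)/(120·6·10000) = 7/18750 rad
Superposition: θ = Σ θ_i = 16/9375 rad ≈ 0.001707 rad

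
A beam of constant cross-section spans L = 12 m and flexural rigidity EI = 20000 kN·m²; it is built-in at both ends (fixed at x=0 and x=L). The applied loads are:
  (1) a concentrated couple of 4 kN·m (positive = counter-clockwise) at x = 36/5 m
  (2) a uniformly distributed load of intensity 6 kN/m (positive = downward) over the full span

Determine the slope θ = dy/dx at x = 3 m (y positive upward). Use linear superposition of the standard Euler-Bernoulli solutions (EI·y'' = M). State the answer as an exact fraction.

Load 1 — applied couple M₀=4 kN·m at a=36/5 m (b=L-a=24/5):
  θ_1 = (R_Ax²/2 - M_Ax)/EI  [x≤a] with R_A=12/25, M_A=32/25 = ((12/25)·3²/2 - (32/25)·3)/20000 = -21/250000 rad
Load 2 — uniform load w=6 kN/m over full span:
  θ_2 = -wx(L-x)(L-2x)/(12EI) = -6·3·(12-3)·(12-2·3)/(12·20000) = -81/20000 rad
Superposition: θ = Σ θ_i = -2067/500000 rad ≈ -0.004134 rad

θ(3) = -2067/500000 rad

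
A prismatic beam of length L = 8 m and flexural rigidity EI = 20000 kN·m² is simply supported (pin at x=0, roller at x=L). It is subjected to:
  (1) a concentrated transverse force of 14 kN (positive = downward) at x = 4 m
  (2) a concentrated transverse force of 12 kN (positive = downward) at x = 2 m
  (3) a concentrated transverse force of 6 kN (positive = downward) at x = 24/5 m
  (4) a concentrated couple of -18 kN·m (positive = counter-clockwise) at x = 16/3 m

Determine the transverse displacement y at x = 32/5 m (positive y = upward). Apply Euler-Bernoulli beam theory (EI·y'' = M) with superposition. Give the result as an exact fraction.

Load 1 — point force P=14 kN at a=4 m (b=L-a=4):
  y_1 = -Pa(L-x)(2Lx-a²-x²)/(6LEI)  [x>a] = -14·4·(8-(32/5))·(2·8·(32/5)-4²-(32/5)²)/(6·8·20000) = -994/234375 m
Load 2 — point force P=12 kN at a=2 m (b=L-a=6):
  y_2 = -Pa(L-x)(2Lx-a²-x²)/(6LEI)  [x>a] = -12·2·(8-(32/5))·(2·8·(32/5)-2²-(32/5)²)/(6·8·20000) = -359/156250 m
Load 3 — point force P=6 kN at a=24/5 m (b=L-a=16/5):
  y_3 = -Pa(L-x)(2Lx-a²-x²)/(6LEI)  [x>a] = -6·(24/5)·(8-(32/5))·(2·8·(32/5)-(24/5)²-(32/5)²)/(6·8·20000) = -144/78125 m
Load 4 — applied couple M₀=-18 kN·m at a=16/3 m (b=L-a=8/3):
  y_4 = (M₀x³/(6L)-M₀(x-a)²/2+C₁x)/EI  [x>a] with C₁=M₀(3b²-L²)/(6L)=16 = ((-18)·(32/5)³/(6·8)-(-18)·((32/5)-(16/3))²/2+16·(32/5))/20000 = 56/78125 m
Superposition: y = Σ y_i = -3593/468750 m ≈ -0.007665 m

y(32/5) = -3593/468750 m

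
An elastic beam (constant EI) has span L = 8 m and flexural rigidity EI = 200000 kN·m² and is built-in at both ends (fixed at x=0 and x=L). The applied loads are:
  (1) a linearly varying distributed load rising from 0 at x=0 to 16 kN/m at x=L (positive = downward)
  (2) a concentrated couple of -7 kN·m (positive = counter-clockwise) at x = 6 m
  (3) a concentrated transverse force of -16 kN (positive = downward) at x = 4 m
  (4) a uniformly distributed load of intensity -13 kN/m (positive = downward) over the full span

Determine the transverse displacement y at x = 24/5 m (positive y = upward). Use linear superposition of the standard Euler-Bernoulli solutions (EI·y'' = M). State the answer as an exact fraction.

y(24/5) = 2139647/4687500000 m

Load 1 — triangular load w₀=16 kN/m (0→w₀ over full span):
  y_1 = -w₀x²(L-x)²(x+2L)/(120LEI) = -16·(24/5)²·(8-(24/5))²·((24/5)+2·8)/(120·8·200000) = -19968/48828125 m
Load 2 — applied couple M₀=-7 kN·m at a=6 m (b=L-a=2):
  y_2 = (R_Ax³/6 - M_Ax²/2)/EI  [x≤a] with R_A=-63/64, M_A=-35/16 = ((-63/64)·(24/5)³/6 - (-35/16)·(24/5)²/2)/200000 = 441/12500000 m
Load 3 — point force P=-16 kN at a=4 m (b=L-a=4):
  y_3 = -Pa²(L-x)²(3bL-(3b+a)(L-x))/(6L³EI)  [x>a] = -(-16)·4²·(8-(24/5))²·(3·4·8-(3·4+4)·(8-(24/5)))/(6·8³·200000) = 224/1171875 m
Load 4 — uniform load w=-13 kN/m over full span:
  y_4 = -wx²(L-x)²/(24EI) = -(-13)·(24/5)²·(8-(24/5))²/(24·200000) = 1248/1953125 m
Superposition: y = Σ y_i = 2139647/4687500000 m ≈ 0.000456 m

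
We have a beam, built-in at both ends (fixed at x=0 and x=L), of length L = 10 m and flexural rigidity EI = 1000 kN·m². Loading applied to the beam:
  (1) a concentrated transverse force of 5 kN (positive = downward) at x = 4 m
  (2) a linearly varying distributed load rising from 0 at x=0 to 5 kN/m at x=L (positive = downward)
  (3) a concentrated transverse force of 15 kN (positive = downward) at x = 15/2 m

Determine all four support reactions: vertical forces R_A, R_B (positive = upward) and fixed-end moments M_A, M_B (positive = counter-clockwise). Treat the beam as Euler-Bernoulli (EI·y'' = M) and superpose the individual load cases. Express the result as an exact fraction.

Load 1 — point force P=5 kN at a=4 m (b=L-a=6):
  R_A = Pb²(3a+b)/L³ = 5·6²·(3·4+6)/10³ = 81/25 kN
  M_A = Pab²/L² = 5·4·6²/10² = 36/5 kN·m
  R_B = Pa²(a+3b)/L³ = 5·4²·(4+3·6)/10³ = 44/25 kN
  M_B = -Pa²b/L² = -5·4²·6/10² = -24/5 kN·m
Load 2 — triangular load w₀=5 kN/m (0→w₀ over full span):
  R_A = 3w₀L/20 = 3·5·10/20 = 15/2 kN
  M_A = w₀L²/30 = 5·10²/30 = 50/3 kN·m
  R_B = 7w₀L/20 = 7·5·10/20 = 35/2 kN
  M_B = -w₀L²/20 = -5·10²/20 = -25 kN·m
Load 3 — point force P=15 kN at a=15/2 m (b=L-a=5/2):
  R_A = Pb²(3a+b)/L³ = 15·(5/2)²·(3·(15/2)+(5/2))/10³ = 75/32 kN
  M_A = Pab²/L² = 15·(15/2)·(5/2)²/10² = 225/32 kN·m
  R_B = Pa²(a+3b)/L³ = 15·(15/2)²·((15/2)+3·(5/2))/10³ = 405/32 kN
  M_B = -Pa²b/L² = -15·(15/2)²·(5/2)/10² = -675/32 kN·m
Superposition: R_A = 10467/800 kN, M_A = 14831/480 kN·m, R_B = 25533/800 kN, M_B = -8143/160 kN·m

R_A = 10467/800 kN, M_A = 14831/480 kN·m, R_B = 25533/800 kN, M_B = -8143/160 kN·m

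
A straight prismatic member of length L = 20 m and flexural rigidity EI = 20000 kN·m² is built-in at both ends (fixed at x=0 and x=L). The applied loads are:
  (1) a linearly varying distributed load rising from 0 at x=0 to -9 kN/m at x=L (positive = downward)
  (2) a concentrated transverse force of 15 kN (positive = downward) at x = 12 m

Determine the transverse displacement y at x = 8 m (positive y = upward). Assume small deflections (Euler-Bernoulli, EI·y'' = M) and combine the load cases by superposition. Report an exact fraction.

Load 1 — triangular load w₀=-9 kN/m (0→w₀ over full span):
  y_1 = -w₀x²(L-x)²(x+2L)/(120LEI) = -(-9)·8²·(20-8)²·(8+2·20)/(120·20·20000) = 1296/15625 m
Load 2 — point force P=15 kN at a=12 m (b=L-a=8):
  y_2 = -Pb²x²(3aL-(3a+b)x)/(6L³EI)  [x≤a] = -15·8²·8²·(3·12·20-(3·12+8)·8)/(6·20³·20000) = -368/15625 m
Superposition: y = Σ y_i = 928/15625 m ≈ 0.059392 m

y(8) = 928/15625 m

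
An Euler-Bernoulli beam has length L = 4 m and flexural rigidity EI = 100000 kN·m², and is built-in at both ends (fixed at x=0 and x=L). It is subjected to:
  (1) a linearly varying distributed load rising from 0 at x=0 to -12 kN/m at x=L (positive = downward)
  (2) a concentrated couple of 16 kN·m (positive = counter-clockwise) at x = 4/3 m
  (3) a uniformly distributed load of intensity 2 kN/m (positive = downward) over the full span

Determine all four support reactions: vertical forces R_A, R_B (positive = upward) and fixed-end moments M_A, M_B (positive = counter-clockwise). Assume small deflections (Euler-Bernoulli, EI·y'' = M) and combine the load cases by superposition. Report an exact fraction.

Load 1 — triangular load w₀=-12 kN/m (0→w₀ over full span):
  R_A = 3w₀L/20 = 3·(-12)·4/20 = -36/5 kN
  M_A = w₀L²/30 = (-12)·4²/30 = -32/5 kN·m
  R_B = 7w₀L/20 = 7·(-12)·4/20 = -84/5 kN
  M_B = -w₀L²/20 = -(-12)·4²/20 = 48/5 kN·m
Load 2 — applied couple M₀=16 kN·m at a=4/3 m (b=L-a=8/3):
  R_A = 6M₀ab/L³ = 6·16·(4/3)·(8/3)/4³ = 16/3 kN
  M_A = M₀b(2a-b)/L² = 16·(8/3)·(2·(4/3)-(8/3))/4² = 0 kN·m
  R_B = -6M₀ab/L³ = -6·16·(4/3)·(8/3)/4³ = -16/3 kN
  M_B = M₀a(2b-a)/L² = 16·(4/3)·(2·(8/3)-(4/3))/4² = 16/3 kN·m
Load 3 — uniform load w=2 kN/m over full span:
  R_A = wL/2 = 2·4/2 = 4 kN
  M_A = wL²/12 = 2·4²/12 = 8/3 kN·m
  R_B = wL/2 = 2·4/2 = 4 kN
  M_B = -wL²/12 = -2·4²/12 = -8/3 kN·m
Superposition: R_A = 32/15 kN, M_A = -56/15 kN·m, R_B = -272/15 kN, M_B = 184/15 kN·m

R_A = 32/15 kN, M_A = -56/15 kN·m, R_B = -272/15 kN, M_B = 184/15 kN·m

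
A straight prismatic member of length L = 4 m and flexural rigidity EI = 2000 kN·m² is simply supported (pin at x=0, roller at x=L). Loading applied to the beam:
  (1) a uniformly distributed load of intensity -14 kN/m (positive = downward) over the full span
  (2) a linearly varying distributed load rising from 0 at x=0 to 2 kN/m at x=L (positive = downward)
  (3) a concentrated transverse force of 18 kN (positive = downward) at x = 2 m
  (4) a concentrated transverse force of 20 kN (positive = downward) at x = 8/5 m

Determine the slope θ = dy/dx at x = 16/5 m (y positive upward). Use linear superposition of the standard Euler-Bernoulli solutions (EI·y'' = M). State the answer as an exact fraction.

θ(16/5) = 8621/5625000 rad

Load 1 — uniform load w=-14 kN/m over full span:
  θ_1 = -w(L³-6Lx²+4x³)/(24EI) = -(-14)·(4³-6·4·(16/5)²+4·(16/5)³)/(24·2000) = -231/15625 rad
Load 2 — triangular load w₀=2 kN/m (0→w₀ over full span):
  θ_2 = -w₀(7L⁴-30L²x²+15x⁴)/(360LEI) = -2·(7·4⁴-30·4²·(16/5)²+15·(16/5)⁴)/(360·4·2000) = 757/703125 rad
Load 3 — point force P=18 kN at a=2 m (b=L-a=2):
  θ_3 = -Pa(2L²-6Lx+3x²+a²)/(6LEI)  [x>a] = -18·2·(2·4²-6·4·(16/5)+3·(16/5)²+2²)/(6·4·2000) = 189/25000 rad
Load 4 — point force P=20 kN at a=8/5 m (b=L-a=12/5):
  θ_4 = -Pa(2L²-6Lx+3x²+a²)/(6LEI)  [x>a] = -20·(8/5)·(2·4²-6·4·(16/5)+3·(16/5)²+(8/5)²)/(6·4·2000) = 24/3125 rad
Superposition: θ = Σ θ_i = 8621/5625000 rad ≈ 0.001533 rad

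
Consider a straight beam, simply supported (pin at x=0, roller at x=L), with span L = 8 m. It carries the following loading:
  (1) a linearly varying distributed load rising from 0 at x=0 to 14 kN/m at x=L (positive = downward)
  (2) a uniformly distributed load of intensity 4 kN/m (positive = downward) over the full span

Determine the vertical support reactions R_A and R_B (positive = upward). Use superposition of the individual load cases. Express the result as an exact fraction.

R_A = 104/3 kN, R_B = 160/3 kN

Load 1 — triangular load w₀=14 kN/m (0→w₀ over full span):
  R_A = w₀L/6 = 14·8/6 = 56/3 kN
  R_B = w₀L/3 = 14·8/3 = 112/3 kN
Load 2 — uniform load w=4 kN/m over full span:
  R_A = wL/2 = 4·8/2 = 16 kN
  R_B = wL/2 = 4·8/2 = 16 kN
Superposition: R_A = 104/3 kN, R_B = 160/3 kN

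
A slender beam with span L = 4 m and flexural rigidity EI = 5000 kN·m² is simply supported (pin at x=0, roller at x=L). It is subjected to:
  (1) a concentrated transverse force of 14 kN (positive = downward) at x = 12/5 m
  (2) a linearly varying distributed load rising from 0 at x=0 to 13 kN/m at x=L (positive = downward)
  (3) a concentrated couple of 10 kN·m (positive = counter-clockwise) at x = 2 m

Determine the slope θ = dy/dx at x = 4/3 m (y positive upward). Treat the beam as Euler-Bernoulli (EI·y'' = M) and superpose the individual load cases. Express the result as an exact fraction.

Load 1 — point force P=14 kN at a=12/5 m (b=L-a=8/5):
  θ_1 = -Pb(L²-b²-3x²)/(6LEI)  [x≤a] = -14·(8/5)·(4²-(8/5)²-3·(4/3)²)/(6·4·5000) = -1064/703125 rad
Load 2 — triangular load w₀=13 kN/m (0→w₀ over full span):
  θ_2 = -w₀(7L⁴-30L²x²+15x⁴)/(360LEI) = -13·(7·4⁴-30·4²·(4/3)²+15·(4/3)⁴)/(360·4·5000) = -1352/759375 rad
Load 3 — applied couple M₀=10 kN·m at a=2 m (b=L-a=2):
  θ_3 = (M₀x²/(2L)+C₁)/EI  [x≤a] with C₁=M₀(3b²-L²)/(6L)=-5/3 = (10·(4/3)²/(2·4)+(-5/3))/5000 = 1/9000 rad
Superposition: θ = Σ θ_i = -483349/151875000 rad ≈ -0.003183 rad

θ(4/3) = -483349/151875000 rad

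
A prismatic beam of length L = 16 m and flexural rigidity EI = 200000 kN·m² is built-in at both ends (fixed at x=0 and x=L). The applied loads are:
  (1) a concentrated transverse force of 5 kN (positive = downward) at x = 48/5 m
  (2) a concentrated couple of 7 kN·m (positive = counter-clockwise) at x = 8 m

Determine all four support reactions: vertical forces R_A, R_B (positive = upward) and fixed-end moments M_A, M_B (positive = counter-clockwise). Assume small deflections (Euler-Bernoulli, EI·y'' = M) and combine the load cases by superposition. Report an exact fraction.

Load 1 — point force P=5 kN at a=48/5 m (b=L-a=32/5):
  R_A = Pb²(3a+b)/L³ = 5·(32/5)²·(3·(48/5)+(32/5))/16³ = 44/25 kN
  M_A = Pab²/L² = 5·(48/5)·(32/5)²/16² = 192/25 kN·m
  R_B = Pa²(a+3b)/L³ = 5·(48/5)²·((48/5)+3·(32/5))/16³ = 81/25 kN
  M_B = -Pa²b/L² = -5·(48/5)²·(32/5)/16² = -288/25 kN·m
Load 2 — applied couple M₀=7 kN·m at a=8 m (b=L-a=8):
  R_A = 6M₀ab/L³ = 6·7·8·8/16³ = 21/32 kN
  M_A = M₀b(2a-b)/L² = 7·8·(2·8-8)/16² = 7/4 kN·m
  R_B = -6M₀ab/L³ = -6·7·8·8/16³ = -21/32 kN
  M_B = M₀a(2b-a)/L² = 7·8·(2·8-8)/16² = 7/4 kN·m
Superposition: R_A = 1933/800 kN, M_A = 943/100 kN·m, R_B = 2067/800 kN, M_B = -977/100 kN·m

R_A = 1933/800 kN, M_A = 943/100 kN·m, R_B = 2067/800 kN, M_B = -977/100 kN·m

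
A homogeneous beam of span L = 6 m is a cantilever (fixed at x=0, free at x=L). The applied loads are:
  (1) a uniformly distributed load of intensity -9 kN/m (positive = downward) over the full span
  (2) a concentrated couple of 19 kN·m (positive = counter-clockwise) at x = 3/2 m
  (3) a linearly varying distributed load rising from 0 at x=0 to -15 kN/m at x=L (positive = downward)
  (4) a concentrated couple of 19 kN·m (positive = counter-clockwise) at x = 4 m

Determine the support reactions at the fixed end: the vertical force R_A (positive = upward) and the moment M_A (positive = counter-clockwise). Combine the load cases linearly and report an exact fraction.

R_A = -99 kN, M_A = -380 kN·m

Load 1 — uniform load w=-9 kN/m over full span:
  R_A = wL = (-9)·6 = -54 kN
  M_A = wL²/2 = (-9)·6²/2 = -162 kN·m
Load 2 — applied couple M₀=19 kN·m at a=3/2 m (b=L-a=9/2):
  R_A = 0 kN
  M_A = -M₀ = -19 kN·m
Load 3 — triangular load w₀=-15 kN/m (0→w₀ over full span):
  R_A = w₀L/2 = (-15)·6/2 = -45 kN
  M_A = w₀L²/3 = (-15)·6²/3 = -180 kN·m
Load 4 — applied couple M₀=19 kN·m at a=4 m (b=L-a=2):
  R_A = 0 kN
  M_A = -M₀ = -19 kN·m
Superposition: R_A = -99 kN, M_A = -380 kN·m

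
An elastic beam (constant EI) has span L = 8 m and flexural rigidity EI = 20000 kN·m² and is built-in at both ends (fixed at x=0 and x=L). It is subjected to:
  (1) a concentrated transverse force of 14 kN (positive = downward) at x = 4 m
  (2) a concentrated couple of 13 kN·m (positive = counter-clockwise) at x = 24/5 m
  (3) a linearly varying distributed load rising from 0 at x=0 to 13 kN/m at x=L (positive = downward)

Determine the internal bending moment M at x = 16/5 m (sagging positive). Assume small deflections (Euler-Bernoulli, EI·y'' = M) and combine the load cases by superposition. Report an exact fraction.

Load 1 — point force P=14 kN at a=4 m (b=L-a=4):
  M_1 = Pb²(3a+b)x/L³ - Pab²/L²  [x≤a] = 14·4²·(3·4+4)·(16/5)/8³ - 14·4·4²/8² = 42/5 kN·m
Load 2 — applied couple M₀=13 kN·m at a=24/5 m (b=L-a=16/5):
  M_2 = R_Ax - M_A  [x≤a] with R_A=117/50, M_A=104/25 = (117/50)·(16/5) - (104/25) = 416/125 kN·m
Load 3 — triangular load w₀=13 kN/m (0→w₀ over full span):
  M_3 = 3w₀Lx/20 - w₀L²/30 - w₀x³/(6L) = 3·13·8·(16/5)/20 - 13·8²/30 - 13·(16/5)³/(6·8) = 1664/125 kN·m
Superposition: M = Σ M_i = 626/25 kN·m ≈ 25.040000 kN·m

M(16/5) = 626/25 kN·m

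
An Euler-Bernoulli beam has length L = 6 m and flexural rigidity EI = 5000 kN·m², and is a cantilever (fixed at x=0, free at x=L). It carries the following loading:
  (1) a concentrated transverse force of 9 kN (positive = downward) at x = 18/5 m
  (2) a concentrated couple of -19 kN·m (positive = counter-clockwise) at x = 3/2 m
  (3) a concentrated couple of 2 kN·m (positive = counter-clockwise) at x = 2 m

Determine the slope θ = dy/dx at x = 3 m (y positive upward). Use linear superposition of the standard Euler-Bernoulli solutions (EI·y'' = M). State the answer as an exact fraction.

Load 1 — point force P=9 kN at a=18/5 m (b=L-a=12/5):
  θ_1 = -Px(2a-x)/(2EI)  [x≤a] = -9·3·(2·(18/5)-3)/(2·5000) = -567/50000 rad
Load 2 — applied couple M₀=-19 kN·m at a=3/2 m (b=L-a=9/2):
  θ_2 = M₀a/EI  [x>a] = (-19)·(3/2)/5000 = -57/10000 rad
Load 3 — applied couple M₀=2 kN·m at a=2 m (b=L-a=4):
  θ_3 = M₀a/EI  [x>a] = 2·2/5000 = 1/1250 rad
Superposition: θ = Σ θ_i = -203/12500 rad ≈ -0.016240 rad

θ(3) = -203/12500 rad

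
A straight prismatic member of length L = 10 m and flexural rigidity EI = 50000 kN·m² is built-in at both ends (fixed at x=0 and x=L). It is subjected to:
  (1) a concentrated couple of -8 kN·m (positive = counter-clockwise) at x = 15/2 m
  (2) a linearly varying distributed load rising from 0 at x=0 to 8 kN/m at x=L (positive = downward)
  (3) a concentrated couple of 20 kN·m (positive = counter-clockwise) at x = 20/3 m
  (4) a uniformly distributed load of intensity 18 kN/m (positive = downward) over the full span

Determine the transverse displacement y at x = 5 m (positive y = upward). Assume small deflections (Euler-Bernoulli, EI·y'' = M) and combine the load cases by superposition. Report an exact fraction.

Load 1 — applied couple M₀=-8 kN·m at a=15/2 m (b=L-a=5/2):
  y_1 = (R_Ax³/6 - M_Ax²/2)/EI  [x≤a] with R_A=-9/10, M_A=-5/2 = ((-9/10)·5³/6 - (-5/2)·5²/2)/50000 = 1/4000 m
Load 2 — triangular load w₀=8 kN/m (0→w₀ over full span):
  y_2 = -w₀x²(L-x)²(x+2L)/(120LEI) = -8·5²·(10-5)²·(5+2·10)/(120·10·50000) = -1/480 m
Load 3 — applied couple M₀=20 kN·m at a=20/3 m (b=L-a=10/3):
  y_3 = (R_Ax³/6 - M_Ax²/2)/EI  [x≤a] with R_A=8/3, M_A=20/3 = ((8/3)·5³/6 - (20/3)·5²/2)/50000 = -1/1800 m
Load 4 — uniform load w=18 kN/m over full span:
  y_4 = -wx²(L-x)²/(24EI) = -18·5²·(10-5)²/(24·50000) = -3/320 m
Superposition: y = Σ y_i = -847/72000 m ≈ -0.011764 m

y(5) = -847/72000 m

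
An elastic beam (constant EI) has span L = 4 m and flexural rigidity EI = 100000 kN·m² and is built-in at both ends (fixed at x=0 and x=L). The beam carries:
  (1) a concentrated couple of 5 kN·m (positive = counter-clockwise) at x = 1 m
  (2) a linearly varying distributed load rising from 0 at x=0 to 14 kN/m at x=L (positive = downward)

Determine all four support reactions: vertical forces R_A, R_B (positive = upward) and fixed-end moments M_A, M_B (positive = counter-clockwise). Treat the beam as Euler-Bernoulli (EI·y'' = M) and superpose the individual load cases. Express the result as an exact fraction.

R_A = 1569/160 kN, M_A = 1567/240 kN·m, R_B = 2911/160 kN, M_B = -771/80 kN·m

Load 1 — applied couple M₀=5 kN·m at a=1 m (b=L-a=3):
  R_A = 6M₀ab/L³ = 6·5·1·3/4³ = 45/32 kN
  M_A = M₀b(2a-b)/L² = 5·3·(2·1-3)/4² = -15/16 kN·m
  R_B = -6M₀ab/L³ = -6·5·1·3/4³ = -45/32 kN
  M_B = M₀a(2b-a)/L² = 5·1·(2·3-1)/4² = 25/16 kN·m
Load 2 — triangular load w₀=14 kN/m (0→w₀ over full span):
  R_A = 3w₀L/20 = 3·14·4/20 = 42/5 kN
  M_A = w₀L²/30 = 14·4²/30 = 112/15 kN·m
  R_B = 7w₀L/20 = 7·14·4/20 = 98/5 kN
  M_B = -w₀L²/20 = -14·4²/20 = -56/5 kN·m
Superposition: R_A = 1569/160 kN, M_A = 1567/240 kN·m, R_B = 2911/160 kN, M_B = -771/80 kN·m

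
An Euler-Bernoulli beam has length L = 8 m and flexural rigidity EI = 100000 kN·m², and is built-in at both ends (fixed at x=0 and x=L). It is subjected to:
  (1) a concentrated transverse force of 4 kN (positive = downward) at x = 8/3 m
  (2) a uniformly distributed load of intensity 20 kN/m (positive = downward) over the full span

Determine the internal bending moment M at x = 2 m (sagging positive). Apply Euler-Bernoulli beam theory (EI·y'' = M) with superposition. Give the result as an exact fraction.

Load 1 — point force P=4 kN at a=8/3 m (b=L-a=16/3):
  M_1 = Pb²(3a+b)x/L³ - Pab²/L²  [x≤a] = 4·(16/3)²·(3·(8/3)+(16/3))·2/8³ - 4·(8/3)·(16/3)²/8² = 32/27 kN·m
Load 2 — uniform load w=20 kN/m over full span:
  M_2 = wLx/2 - wL²/12 - wx²/2 = 20·8·2/2 - 20·8²/12 - 20·2²/2 = 40/3 kN·m
Superposition: M = Σ M_i = 392/27 kN·m ≈ 14.518519 kN·m

M(2) = 392/27 kN·m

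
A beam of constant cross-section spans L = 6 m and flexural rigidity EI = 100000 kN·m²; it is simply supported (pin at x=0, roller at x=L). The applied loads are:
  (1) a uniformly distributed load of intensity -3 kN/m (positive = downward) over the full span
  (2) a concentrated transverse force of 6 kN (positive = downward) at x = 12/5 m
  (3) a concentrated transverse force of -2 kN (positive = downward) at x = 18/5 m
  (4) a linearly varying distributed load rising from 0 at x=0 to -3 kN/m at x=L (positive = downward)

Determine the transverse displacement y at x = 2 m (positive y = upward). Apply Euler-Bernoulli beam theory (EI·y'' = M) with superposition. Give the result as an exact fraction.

y(2) = 4639/9375000 m

Load 1 — uniform load w=-3 kN/m over full span:
  y_1 = -wx(L³-2Lx²+x³)/(24EI) = -(-3)·2·(6³-2·6·2²+2³)/(24·100000) = 11/25000 m
Load 2 — point force P=6 kN at a=12/5 m (b=L-a=18/5):
  y_2 = -Pbx(L²-b²-x²)/(6LEI)  [x≤a] = -6·(18/5)·2·(6²-(18/5)²-2²)/(6·6·100000) = -357/1562500 m
Load 3 — point force P=-2 kN at a=18/5 m (b=L-a=12/5):
  y_3 = -Pbx(L²-b²-x²)/(6LEI)  [x≤a] = -(-2)·(12/5)·2·(6²-(12/5)²-2²)/(6·6·100000) = 82/1171875 m
Load 4 — triangular load w₀=-3 kN/m (0→w₀ over full span):
  y_4 = -w₀x(7L⁴-10L²x²+3x⁴)/(360LEI) = -(-3)·2·(7·6⁴-10·6²·2²+3·2⁴)/(360·6·100000) = 2/9375 m
Superposition: y = Σ y_i = 4639/9375000 m ≈ 0.000495 m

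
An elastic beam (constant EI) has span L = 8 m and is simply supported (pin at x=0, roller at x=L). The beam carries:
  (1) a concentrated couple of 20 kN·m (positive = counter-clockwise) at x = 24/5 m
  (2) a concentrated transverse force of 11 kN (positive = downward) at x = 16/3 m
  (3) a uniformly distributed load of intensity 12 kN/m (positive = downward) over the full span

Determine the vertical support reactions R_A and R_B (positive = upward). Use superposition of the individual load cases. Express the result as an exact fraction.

R_A = 325/6 kN, R_B = 317/6 kN

Load 1 — applied couple M₀=20 kN·m at a=24/5 m (b=L-a=16/5):
  R_A = M₀/L = 20/8 = 5/2 kN
  R_B = -M₀/L = -20/8 = -5/2 kN
Load 2 — point force P=11 kN at a=16/3 m (b=L-a=8/3):
  R_A = Pb/L = 11·(8/3)/8 = 11/3 kN
  R_B = Pa/L = 11·(16/3)/8 = 22/3 kN
Load 3 — uniform load w=12 kN/m over full span:
  R_A = wL/2 = 12·8/2 = 48 kN
  R_B = wL/2 = 12·8/2 = 48 kN
Superposition: R_A = 325/6 kN, R_B = 317/6 kN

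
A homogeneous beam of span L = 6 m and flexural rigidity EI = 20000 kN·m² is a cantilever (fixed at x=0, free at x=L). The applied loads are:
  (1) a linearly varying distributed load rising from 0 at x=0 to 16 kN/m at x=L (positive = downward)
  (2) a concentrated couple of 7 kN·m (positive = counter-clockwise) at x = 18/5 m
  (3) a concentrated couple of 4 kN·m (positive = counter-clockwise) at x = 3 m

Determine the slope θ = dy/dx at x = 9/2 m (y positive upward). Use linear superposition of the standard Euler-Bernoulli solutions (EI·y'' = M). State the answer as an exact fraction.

θ(9/2) = -30909/1600000 rad

Load 1 — triangular load w₀=16 kN/m (0→w₀ over full span):
  θ_1 = (w₀Lx²/4-w₀L²x/3-w₀x⁴/(24L))/EI = (16·6·(9/2)²/4-16·6²·(9/2)/3-16·(9/2)⁴/(24·6))/20000 = -6777/320000 rad
Load 2 — applied couple M₀=7 kN·m at a=18/5 m (b=L-a=12/5):
  θ_2 = M₀a/EI  [x>a] = 7·(18/5)/20000 = 63/50000 rad
Load 3 — applied couple M₀=4 kN·m at a=3 m (b=L-a=3):
  θ_3 = M₀a/EI  [x>a] = 4·3/20000 = 3/5000 rad
Superposition: θ = Σ θ_i = -30909/1600000 rad ≈ -0.019318 rad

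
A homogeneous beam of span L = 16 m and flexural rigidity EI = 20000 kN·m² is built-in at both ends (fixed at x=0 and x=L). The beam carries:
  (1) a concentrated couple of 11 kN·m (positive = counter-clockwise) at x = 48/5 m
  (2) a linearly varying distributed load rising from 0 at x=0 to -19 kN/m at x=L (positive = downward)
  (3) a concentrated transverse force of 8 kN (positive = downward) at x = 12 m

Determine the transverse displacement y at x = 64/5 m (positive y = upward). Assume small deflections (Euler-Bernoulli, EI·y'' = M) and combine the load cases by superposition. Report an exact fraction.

y(64/5) = 1010516/29296875 m

Load 1 — applied couple M₀=11 kN·m at a=48/5 m (b=L-a=32/5):
  y_1 = (R_Ax³/6 - M_Ax²/2 - M₀(x-a)²/2)/EI  [x>a] with R_A=99/100, M_A=88/25 = ((99/100)·(64/5)³/6 - (88/25)·(64/5)²/2 - 11·((64/5)-(48/5))²/2)/20000 = 132/1953125 m
Load 2 — triangular load w₀=-19 kN/m (0→w₀ over full span):
  y_2 = -w₀x²(L-x)²(x+2L)/(120LEI) = -(-19)·(64/5)²·(16-(64/5))²·((64/5)+2·16)/(120·16·20000) = 1089536/29296875 m
Load 3 — point force P=8 kN at a=12 m (b=L-a=4):
  y_3 = -Pa²(L-x)²(3bL-(3b+a)(L-x))/(6L³EI)  [x>a] = -8·12²·(16-(64/5))²·(3·4·16-(3·4+12)·(16-(64/5)))/(6·16³·20000) = -216/78125 m
Superposition: y = Σ y_i = 1010516/29296875 m ≈ 0.034492 m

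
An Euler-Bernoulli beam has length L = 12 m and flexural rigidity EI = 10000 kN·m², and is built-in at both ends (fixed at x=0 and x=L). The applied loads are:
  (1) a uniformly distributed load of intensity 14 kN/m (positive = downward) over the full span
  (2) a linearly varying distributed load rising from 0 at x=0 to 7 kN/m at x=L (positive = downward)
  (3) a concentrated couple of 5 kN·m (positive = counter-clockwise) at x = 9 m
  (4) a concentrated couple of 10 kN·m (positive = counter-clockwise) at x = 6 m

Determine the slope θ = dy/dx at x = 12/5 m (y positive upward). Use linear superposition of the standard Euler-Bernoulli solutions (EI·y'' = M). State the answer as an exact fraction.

Load 1 — uniform load w=14 kN/m over full span:
  θ_1 = -wx(L-x)(L-2x)/(12EI) = -14·(12/5)·(12-(12/5))·(12-2·(12/5))/(12·10000) = -1512/78125 rad
Load 2 — triangular load w₀=7 kN/m (0→w₀ over full span):
  θ_2 = -w₀(2x(L-x)(L-2x)(x+2L)+x²(L-x)²)/(120LEI) = -7·(2·(12/5)·(12-(12/5))·(12-2·(12/5))·((12/5)+2·12)+(12/5)²·(12-(12/5))²)/(120·12·10000) = -1764/390625 rad
Load 3 — applied couple M₀=5 kN·m at a=9 m (b=L-a=3):
  θ_3 = (R_Ax²/2 - M_Ax)/EI  [x≤a] with R_A=15/32, M_A=25/16 = ((15/32)·(12/5)²/2 - (25/16)·(12/5))/10000 = -3/12500 rad
Load 4 — applied couple M₀=10 kN·m at a=6 m (b=L-a=6):
  θ_4 = (R_Ax²/2 - M_Ax)/EI  [x≤a] with R_A=5/4, M_A=5/2 = ((5/4)·(12/5)²/2 - (5/2)·(12/5))/10000 = -3/12500 rad
Superposition: θ = Σ θ_i = -19023/781250 rad ≈ -0.024349 rad

θ(12/5) = -19023/781250 rad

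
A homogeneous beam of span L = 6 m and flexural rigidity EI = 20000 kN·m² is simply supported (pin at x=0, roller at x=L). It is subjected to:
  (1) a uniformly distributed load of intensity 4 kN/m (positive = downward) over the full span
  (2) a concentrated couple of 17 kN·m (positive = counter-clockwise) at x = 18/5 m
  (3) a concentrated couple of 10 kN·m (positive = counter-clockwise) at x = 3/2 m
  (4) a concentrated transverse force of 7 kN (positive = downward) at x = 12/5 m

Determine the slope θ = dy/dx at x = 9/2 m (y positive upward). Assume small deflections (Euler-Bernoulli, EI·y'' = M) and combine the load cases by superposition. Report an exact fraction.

Load 1 — uniform load w=4 kN/m over full span:
  θ_1 = -w(L³-6Lx²+4x³)/(24EI) = -4·(6³-6·6·(9/2)²+4·(9/2)³)/(24·20000) = 99/80000 rad
Load 2 — applied couple M₀=17 kN·m at a=18/5 m (b=L-a=12/5):
  θ_2 = (M₀x²/(2L)-M₀(x-a)+C₁)/EI  [x>a] with C₁=M₀(3b²-L²)/(6L)=-221/25 = (17·(9/2)²/(2·6)-17·((9/2)-(18/5))+(-221/25))/20000 = 1819/8000000 rad
Load 3 — applied couple M₀=10 kN·m at a=3/2 m (b=L-a=9/2):
  θ_3 = (M₀x²/(2L)-M₀(x-a)+C₁)/EI  [x>a] with C₁=M₀(3b²-L²)/(6L)=55/8 = (10·(9/2)²/(2·6)-10·((9/2)-(3/2))+(55/8))/20000 = -1/3200 rad
Load 4 — point force P=7 kN at a=12/5 m (b=L-a=18/5):
  θ_4 = -Pa(2L²-6Lx+3x²+a²)/(6LEI)  [x>a] = -7·(12/5)·(2·6²-6·6·(9/2)+3·(9/2)²+(12/5)²)/(6·6·20000) = 5481/10000000 rad
Superposition: θ = Σ θ_i = 68019/40000000 rad ≈ 0.001700 rad

θ(9/2) = 68019/40000000 rad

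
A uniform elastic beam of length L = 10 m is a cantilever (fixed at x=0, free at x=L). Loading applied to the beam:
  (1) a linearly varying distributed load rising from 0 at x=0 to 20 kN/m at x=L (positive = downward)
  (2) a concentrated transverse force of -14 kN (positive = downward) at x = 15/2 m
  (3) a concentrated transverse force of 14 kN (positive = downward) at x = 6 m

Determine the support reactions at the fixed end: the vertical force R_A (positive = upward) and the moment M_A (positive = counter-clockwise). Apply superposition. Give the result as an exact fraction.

Load 1 — triangular load w₀=20 kN/m (0→w₀ over full span):
  R_A = w₀L/2 = 20·10/2 = 100 kN
  M_A = w₀L²/3 = 20·10²/3 = 2000/3 kN·m
Load 2 — point force P=-14 kN at a=15/2 m (b=L-a=5/2):
  R_A = P = (-14) = -14 kN
  M_A = Pa = (-14)·(15/2) = -105 kN·m
Load 3 — point force P=14 kN at a=6 m (b=L-a=4):
  R_A = P = 14 kN
  M_A = Pa = 14·6 = 84 kN·m
Superposition: R_A = 100 kN, M_A = 1937/3 kN·m

R_A = 100 kN, M_A = 1937/3 kN·m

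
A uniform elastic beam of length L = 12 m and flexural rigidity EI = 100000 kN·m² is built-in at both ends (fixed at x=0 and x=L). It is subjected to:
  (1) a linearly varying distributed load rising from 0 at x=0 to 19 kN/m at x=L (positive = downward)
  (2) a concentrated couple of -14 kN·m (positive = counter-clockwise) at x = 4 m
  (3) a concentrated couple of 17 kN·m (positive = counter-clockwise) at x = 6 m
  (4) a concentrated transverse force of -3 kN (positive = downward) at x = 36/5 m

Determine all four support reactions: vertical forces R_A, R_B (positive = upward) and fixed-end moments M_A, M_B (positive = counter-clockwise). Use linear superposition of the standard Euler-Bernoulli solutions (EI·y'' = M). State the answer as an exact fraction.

Load 1 — triangular load w₀=19 kN/m (0→w₀ over full span):
  R_A = 3w₀L/20 = 3·19·12/20 = 171/5 kN
  M_A = w₀L²/30 = 19·12²/30 = 456/5 kN·m
  R_B = 7w₀L/20 = 7·19·12/20 = 399/5 kN
  M_B = -w₀L²/20 = -19·12²/20 = -684/5 kN·m
Load 2 — applied couple M₀=-14 kN·m at a=4 m (b=L-a=8):
  R_A = 6M₀ab/L³ = 6·(-14)·4·8/12³ = -14/9 kN
  M_A = M₀b(2a-b)/L² = (-14)·8·(2·4-8)/12² = 0 kN·m
  R_B = -6M₀ab/L³ = -6·(-14)·4·8/12³ = 14/9 kN
  M_B = M₀a(2b-a)/L² = (-14)·4·(2·8-4)/12² = -14/3 kN·m
Load 3 — applied couple M₀=17 kN·m at a=6 m (b=L-a=6):
  R_A = 6M₀ab/L³ = 6·17·6·6/12³ = 17/8 kN
  M_A = M₀b(2a-b)/L² = 17·6·(2·6-6)/12² = 17/4 kN·m
  R_B = -6M₀ab/L³ = -6·17·6·6/12³ = -17/8 kN
  M_B = M₀a(2b-a)/L² = 17·6·(2·6-6)/12² = 17/4 kN·m
Load 4 — point force P=-3 kN at a=36/5 m (b=L-a=24/5):
  R_A = Pb²(3a+b)/L³ = (-3)·(24/5)²·(3·(36/5)+(24/5))/12³ = -132/125 kN
  M_A = Pab²/L² = (-3)·(36/5)·(24/5)²/12² = -432/125 kN·m
  R_B = Pa²(a+3b)/L³ = (-3)·(36/5)²·((36/5)+3·(24/5))/12³ = -243/125 kN
  M_B = -Pa²b/L² = -(-3)·(36/5)²·(24/5)/12² = 648/125 kN·m
Superposition: R_A = 303421/9000 kN, M_A = 45997/500 kN·m, R_B = 695579/9000 kN, M_B = -198049/1500 kN·m

R_A = 303421/9000 kN, M_A = 45997/500 kN·m, R_B = 695579/9000 kN, M_B = -198049/1500 kN·m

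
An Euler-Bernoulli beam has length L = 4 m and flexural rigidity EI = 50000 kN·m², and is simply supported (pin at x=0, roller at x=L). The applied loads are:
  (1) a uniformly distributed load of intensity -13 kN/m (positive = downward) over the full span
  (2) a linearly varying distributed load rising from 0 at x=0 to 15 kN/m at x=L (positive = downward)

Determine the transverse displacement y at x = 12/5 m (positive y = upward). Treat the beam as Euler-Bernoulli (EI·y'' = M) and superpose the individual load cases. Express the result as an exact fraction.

y(12/5) = 3324/9765625 m

Load 1 — uniform load w=-13 kN/m over full span:
  y_1 = -wx(L³-2Lx²+x³)/(24EI) = -(-13)·(12/5)·(4³-2·4·(12/5)²+(12/5)³)/(24·50000) = 1612/1953125 m
Load 2 — triangular load w₀=15 kN/m (0→w₀ over full span):
  y_2 = -w₀x(7L⁴-10L²x²+3x⁴)/(360LEI) = -15·(12/5)·(7·4⁴-10·4²·(12/5)²+3·(12/5)⁴)/(360·4·50000) = -4736/9765625 m
Superposition: y = Σ y_i = 3324/9765625 m ≈ 0.000340 m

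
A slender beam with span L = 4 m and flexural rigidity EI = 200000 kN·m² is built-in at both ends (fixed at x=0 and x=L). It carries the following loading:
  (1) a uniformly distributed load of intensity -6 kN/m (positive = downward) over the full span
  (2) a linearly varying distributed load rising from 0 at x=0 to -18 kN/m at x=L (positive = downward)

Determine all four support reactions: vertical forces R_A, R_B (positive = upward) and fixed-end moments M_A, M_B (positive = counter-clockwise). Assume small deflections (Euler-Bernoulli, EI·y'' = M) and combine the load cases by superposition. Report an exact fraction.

Load 1 — uniform load w=-6 kN/m over full span:
  R_A = wL/2 = (-6)·4/2 = -12 kN
  M_A = wL²/12 = (-6)·4²/12 = -8 kN·m
  R_B = wL/2 = (-6)·4/2 = -12 kN
  M_B = -wL²/12 = -(-6)·4²/12 = 8 kN·m
Load 2 — triangular load w₀=-18 kN/m (0→w₀ over full span):
  R_A = 3w₀L/20 = 3·(-18)·4/20 = -54/5 kN
  M_A = w₀L²/30 = (-18)·4²/30 = -48/5 kN·m
  R_B = 7w₀L/20 = 7·(-18)·4/20 = -126/5 kN
  M_B = -w₀L²/20 = -(-18)·4²/20 = 72/5 kN·m
Superposition: R_A = -114/5 kN, M_A = -88/5 kN·m, R_B = -186/5 kN, M_B = 112/5 kN·m

R_A = -114/5 kN, M_A = -88/5 kN·m, R_B = -186/5 kN, M_B = 112/5 kN·m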